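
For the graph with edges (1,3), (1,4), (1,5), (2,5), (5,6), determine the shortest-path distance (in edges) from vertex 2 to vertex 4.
3 (path: 2 -> 5 -> 1 -> 4, 3 edges)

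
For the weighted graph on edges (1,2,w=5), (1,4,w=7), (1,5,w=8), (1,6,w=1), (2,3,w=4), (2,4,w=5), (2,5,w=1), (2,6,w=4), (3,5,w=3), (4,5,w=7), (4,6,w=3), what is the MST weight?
12 (MST edges: (1,6,w=1), (2,5,w=1), (2,6,w=4), (3,5,w=3), (4,6,w=3); sum of weights 1 + 1 + 4 + 3 + 3 = 12)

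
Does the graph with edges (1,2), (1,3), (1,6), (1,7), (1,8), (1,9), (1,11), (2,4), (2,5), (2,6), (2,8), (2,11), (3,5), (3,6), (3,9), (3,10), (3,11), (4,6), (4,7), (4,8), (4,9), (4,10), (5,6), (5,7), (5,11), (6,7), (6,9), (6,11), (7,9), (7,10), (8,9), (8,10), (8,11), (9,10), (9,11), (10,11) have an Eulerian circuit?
No (2 vertices have odd degree: {1, 5}; Eulerian circuit requires 0)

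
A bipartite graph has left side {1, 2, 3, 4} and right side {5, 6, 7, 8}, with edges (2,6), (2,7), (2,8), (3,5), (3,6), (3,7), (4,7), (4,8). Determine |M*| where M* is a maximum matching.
3 (matching: (2,8), (3,6), (4,7); upper bound min(|L|,|R|) = min(4,4) = 4)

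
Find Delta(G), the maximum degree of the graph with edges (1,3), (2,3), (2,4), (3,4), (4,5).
3 (attained at vertices 3, 4)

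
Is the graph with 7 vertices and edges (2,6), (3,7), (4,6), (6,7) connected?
No, it has 3 components: {1}, {2, 3, 4, 6, 7}, {5}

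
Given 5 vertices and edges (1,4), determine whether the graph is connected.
No, it has 4 components: {1, 4}, {2}, {3}, {5}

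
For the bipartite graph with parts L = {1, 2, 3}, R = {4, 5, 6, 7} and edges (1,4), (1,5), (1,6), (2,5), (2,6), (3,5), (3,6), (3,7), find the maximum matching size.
3 (matching: (1,6), (2,5), (3,7); upper bound min(|L|,|R|) = min(3,4) = 3)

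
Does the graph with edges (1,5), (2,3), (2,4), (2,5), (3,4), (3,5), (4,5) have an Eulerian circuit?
No (4 vertices have odd degree: {1, 2, 3, 4}; Eulerian circuit requires 0)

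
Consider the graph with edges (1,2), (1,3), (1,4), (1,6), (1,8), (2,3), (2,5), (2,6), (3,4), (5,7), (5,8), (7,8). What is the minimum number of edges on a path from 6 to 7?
3 (path: 6 -> 1 -> 8 -> 7, 3 edges)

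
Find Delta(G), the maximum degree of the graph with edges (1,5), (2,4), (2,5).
2 (attained at vertices 2, 5)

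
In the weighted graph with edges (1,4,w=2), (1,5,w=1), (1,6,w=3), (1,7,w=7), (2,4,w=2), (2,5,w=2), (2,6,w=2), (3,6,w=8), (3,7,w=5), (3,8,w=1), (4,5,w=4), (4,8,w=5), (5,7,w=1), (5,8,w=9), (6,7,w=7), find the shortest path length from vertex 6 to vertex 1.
3 (path: 6 -> 1; weights 3 = 3)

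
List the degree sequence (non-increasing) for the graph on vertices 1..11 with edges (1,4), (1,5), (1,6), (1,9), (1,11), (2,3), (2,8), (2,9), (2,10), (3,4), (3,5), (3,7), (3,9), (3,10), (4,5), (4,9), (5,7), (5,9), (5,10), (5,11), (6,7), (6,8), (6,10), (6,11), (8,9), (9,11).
[7, 7, 6, 5, 5, 4, 4, 4, 4, 3, 3] (degrees: deg(1)=5, deg(2)=4, deg(3)=6, deg(4)=4, deg(5)=7, deg(6)=5, deg(7)=3, deg(8)=3, deg(9)=7, deg(10)=4, deg(11)=4)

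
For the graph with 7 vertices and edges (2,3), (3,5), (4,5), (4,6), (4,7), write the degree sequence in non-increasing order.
[3, 2, 2, 1, 1, 1, 0] (degrees: deg(1)=0, deg(2)=1, deg(3)=2, deg(4)=3, deg(5)=2, deg(6)=1, deg(7)=1)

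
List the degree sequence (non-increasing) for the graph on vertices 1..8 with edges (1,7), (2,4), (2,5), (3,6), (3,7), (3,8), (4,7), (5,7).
[4, 3, 2, 2, 2, 1, 1, 1] (degrees: deg(1)=1, deg(2)=2, deg(3)=3, deg(4)=2, deg(5)=2, deg(6)=1, deg(7)=4, deg(8)=1)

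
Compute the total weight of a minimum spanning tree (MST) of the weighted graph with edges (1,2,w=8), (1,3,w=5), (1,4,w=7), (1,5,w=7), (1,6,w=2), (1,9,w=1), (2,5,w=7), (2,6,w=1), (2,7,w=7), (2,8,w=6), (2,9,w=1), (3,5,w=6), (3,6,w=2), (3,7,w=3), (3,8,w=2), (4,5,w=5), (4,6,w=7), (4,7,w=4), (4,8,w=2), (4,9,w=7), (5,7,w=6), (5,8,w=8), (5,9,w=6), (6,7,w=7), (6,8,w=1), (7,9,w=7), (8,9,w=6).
16 (MST edges: (1,9,w=1), (2,6,w=1), (2,9,w=1), (3,7,w=3), (3,8,w=2), (4,5,w=5), (4,8,w=2), (6,8,w=1); sum of weights 1 + 1 + 1 + 3 + 2 + 5 + 2 + 1 = 16)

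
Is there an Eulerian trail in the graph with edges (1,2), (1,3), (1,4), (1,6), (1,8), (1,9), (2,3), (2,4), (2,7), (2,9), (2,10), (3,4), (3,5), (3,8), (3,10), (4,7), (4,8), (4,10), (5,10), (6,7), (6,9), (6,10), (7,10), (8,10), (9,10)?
Yes — and in fact it has an Eulerian circuit (the graph is connected and all 10 vertices have even degree)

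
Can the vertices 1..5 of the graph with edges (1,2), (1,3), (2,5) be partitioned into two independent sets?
Yes. Partition: {1, 4, 5}, {2, 3}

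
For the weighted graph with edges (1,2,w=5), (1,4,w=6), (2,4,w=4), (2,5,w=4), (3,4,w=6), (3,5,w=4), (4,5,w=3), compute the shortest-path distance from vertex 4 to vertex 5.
3 (path: 4 -> 5; weights 3 = 3)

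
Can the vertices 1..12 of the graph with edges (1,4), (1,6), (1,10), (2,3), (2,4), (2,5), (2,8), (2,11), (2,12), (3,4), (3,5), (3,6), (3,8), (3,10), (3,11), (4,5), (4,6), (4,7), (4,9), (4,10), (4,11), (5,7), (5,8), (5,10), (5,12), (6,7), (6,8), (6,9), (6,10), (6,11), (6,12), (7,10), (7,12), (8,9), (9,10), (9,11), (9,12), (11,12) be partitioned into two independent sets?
No (odd cycle of length 3: 6 -> 1 -> 4 -> 6)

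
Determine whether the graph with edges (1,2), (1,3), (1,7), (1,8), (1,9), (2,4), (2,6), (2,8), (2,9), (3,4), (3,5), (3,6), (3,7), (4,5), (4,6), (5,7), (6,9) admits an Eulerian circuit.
No (6 vertices have odd degree: {1, 2, 3, 5, 7, 9}; Eulerian circuit requires 0)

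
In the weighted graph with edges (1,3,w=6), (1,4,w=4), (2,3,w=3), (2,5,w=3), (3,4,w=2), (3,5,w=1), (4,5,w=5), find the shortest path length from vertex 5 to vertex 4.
3 (path: 5 -> 3 -> 4; weights 1 + 2 = 3)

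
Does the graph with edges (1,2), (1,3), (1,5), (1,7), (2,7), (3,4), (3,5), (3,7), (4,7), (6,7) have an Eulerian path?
Yes (the graph is connected and exactly 2 vertices have odd degree: {6, 7}; any Eulerian path must start and end at those)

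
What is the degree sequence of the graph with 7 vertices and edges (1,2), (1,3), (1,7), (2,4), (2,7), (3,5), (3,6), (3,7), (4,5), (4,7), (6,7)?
[5, 4, 3, 3, 3, 2, 2] (degrees: deg(1)=3, deg(2)=3, deg(3)=4, deg(4)=3, deg(5)=2, deg(6)=2, deg(7)=5)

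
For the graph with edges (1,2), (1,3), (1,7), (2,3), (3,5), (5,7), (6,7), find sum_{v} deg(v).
14 (handshake: sum of degrees = 2|E| = 2 x 7 = 14)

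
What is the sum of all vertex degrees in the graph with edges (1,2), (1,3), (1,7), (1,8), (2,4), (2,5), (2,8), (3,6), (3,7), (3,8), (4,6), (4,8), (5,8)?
26 (handshake: sum of degrees = 2|E| = 2 x 13 = 26)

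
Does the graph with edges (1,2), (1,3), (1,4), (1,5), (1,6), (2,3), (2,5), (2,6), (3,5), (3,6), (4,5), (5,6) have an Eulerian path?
Yes (the graph is connected and exactly 2 vertices have odd degree: {1, 5}; any Eulerian path must start and end at those)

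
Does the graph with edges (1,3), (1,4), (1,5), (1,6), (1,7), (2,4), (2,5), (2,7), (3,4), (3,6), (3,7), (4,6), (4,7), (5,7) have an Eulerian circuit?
No (6 vertices have odd degree: {1, 2, 4, 5, 6, 7}; Eulerian circuit requires 0)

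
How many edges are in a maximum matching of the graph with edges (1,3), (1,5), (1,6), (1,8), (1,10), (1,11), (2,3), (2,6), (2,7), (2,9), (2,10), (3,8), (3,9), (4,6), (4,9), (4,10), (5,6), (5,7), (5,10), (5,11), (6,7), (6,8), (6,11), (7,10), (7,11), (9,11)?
5 (matching: (1,10), (2,7), (3,9), (5,11), (6,8); upper bound floor(n/2) = floor(11/2) = 5)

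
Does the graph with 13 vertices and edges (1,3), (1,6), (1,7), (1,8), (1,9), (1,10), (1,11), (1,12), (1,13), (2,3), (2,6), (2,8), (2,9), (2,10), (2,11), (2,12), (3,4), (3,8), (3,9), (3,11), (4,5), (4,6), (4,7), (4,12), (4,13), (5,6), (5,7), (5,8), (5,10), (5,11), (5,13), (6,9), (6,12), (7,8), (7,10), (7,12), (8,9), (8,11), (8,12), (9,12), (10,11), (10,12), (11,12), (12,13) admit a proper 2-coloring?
No (odd cycle of length 3: 11 -> 1 -> 10 -> 11)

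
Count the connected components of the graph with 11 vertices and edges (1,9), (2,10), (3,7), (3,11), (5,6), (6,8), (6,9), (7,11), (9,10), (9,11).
2 (components: {1, 2, 3, 5, 6, 7, 8, 9, 10, 11}, {4})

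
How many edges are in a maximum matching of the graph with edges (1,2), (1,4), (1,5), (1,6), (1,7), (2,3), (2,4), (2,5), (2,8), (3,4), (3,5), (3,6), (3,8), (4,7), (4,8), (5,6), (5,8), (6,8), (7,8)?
4 (matching: (1,6), (2,3), (4,7), (5,8); upper bound floor(n/2) = floor(8/2) = 4)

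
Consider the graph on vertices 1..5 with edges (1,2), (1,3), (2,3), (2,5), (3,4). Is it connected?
Yes (BFS from 1 visits [1, 2, 3, 5, 4] — all 5 vertices reached)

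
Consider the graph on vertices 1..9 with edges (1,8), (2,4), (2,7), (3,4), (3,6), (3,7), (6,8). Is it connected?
No, it has 3 components: {1, 2, 3, 4, 6, 7, 8}, {5}, {9}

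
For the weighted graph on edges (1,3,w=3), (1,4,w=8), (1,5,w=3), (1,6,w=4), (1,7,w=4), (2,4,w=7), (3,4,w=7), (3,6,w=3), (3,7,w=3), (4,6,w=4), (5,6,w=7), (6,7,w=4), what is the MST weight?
23 (MST edges: (1,3,w=3), (1,5,w=3), (2,4,w=7), (3,6,w=3), (3,7,w=3), (4,6,w=4); sum of weights 3 + 3 + 7 + 3 + 3 + 4 = 23)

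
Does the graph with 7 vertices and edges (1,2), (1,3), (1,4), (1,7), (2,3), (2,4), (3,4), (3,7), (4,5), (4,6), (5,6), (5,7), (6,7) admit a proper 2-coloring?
No (odd cycle of length 3: 3 -> 1 -> 4 -> 3)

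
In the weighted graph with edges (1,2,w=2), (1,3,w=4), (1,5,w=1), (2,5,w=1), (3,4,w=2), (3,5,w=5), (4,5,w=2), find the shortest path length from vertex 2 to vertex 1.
2 (path: 2 -> 1; weights 2 = 2)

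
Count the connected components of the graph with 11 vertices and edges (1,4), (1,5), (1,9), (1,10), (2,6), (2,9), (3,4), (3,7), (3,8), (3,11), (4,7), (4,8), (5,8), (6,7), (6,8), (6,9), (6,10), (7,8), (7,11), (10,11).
1 (components: {1, 2, 3, 4, 5, 6, 7, 8, 9, 10, 11})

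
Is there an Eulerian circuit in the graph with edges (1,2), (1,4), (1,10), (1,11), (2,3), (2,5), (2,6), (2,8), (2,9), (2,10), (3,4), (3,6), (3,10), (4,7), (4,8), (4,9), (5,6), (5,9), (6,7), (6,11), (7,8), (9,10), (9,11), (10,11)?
No (8 vertices have odd degree: {2, 4, 5, 6, 7, 8, 9, 10}; Eulerian circuit requires 0)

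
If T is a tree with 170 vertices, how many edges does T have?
169 (A tree on V vertices has V - 1 edges, so 170 - 1 = 169)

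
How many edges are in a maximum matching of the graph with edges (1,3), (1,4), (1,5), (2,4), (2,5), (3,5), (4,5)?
2 (matching: (1,3), (4,5); upper bound floor(n/2) = floor(5/2) = 2)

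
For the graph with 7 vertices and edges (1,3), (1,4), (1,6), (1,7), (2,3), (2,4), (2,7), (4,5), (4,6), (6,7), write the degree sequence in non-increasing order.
[4, 4, 3, 3, 3, 2, 1] (degrees: deg(1)=4, deg(2)=3, deg(3)=2, deg(4)=4, deg(5)=1, deg(6)=3, deg(7)=3)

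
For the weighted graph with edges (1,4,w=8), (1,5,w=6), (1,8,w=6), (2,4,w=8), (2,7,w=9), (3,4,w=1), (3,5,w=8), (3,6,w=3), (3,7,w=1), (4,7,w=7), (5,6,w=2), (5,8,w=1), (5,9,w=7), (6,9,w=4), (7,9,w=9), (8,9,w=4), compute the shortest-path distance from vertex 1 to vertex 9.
10 (path: 1 -> 8 -> 9; weights 6 + 4 = 10)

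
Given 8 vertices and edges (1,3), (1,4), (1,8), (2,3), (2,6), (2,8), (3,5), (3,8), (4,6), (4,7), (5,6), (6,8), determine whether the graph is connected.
Yes (BFS from 1 visits [1, 3, 4, 8, 2, 5, 6, 7] — all 8 vertices reached)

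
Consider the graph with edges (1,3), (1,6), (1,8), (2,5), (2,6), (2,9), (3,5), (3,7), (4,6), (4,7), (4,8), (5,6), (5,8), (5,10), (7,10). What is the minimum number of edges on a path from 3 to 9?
3 (path: 3 -> 5 -> 2 -> 9, 3 edges)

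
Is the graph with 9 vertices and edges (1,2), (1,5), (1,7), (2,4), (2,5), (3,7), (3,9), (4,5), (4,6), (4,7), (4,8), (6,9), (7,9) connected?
Yes (BFS from 1 visits [1, 2, 5, 7, 4, 3, 9, 6, 8] — all 9 vertices reached)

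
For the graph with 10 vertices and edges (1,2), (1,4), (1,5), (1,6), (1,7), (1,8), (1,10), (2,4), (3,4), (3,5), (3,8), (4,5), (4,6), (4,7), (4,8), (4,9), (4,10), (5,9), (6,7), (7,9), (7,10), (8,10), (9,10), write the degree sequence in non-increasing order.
[9, 7, 5, 5, 4, 4, 4, 3, 3, 2] (degrees: deg(1)=7, deg(2)=2, deg(3)=3, deg(4)=9, deg(5)=4, deg(6)=3, deg(7)=5, deg(8)=4, deg(9)=4, deg(10)=5)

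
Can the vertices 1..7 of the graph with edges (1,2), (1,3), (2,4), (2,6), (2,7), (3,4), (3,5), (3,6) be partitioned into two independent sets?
Yes. Partition: {1, 4, 5, 6, 7}, {2, 3}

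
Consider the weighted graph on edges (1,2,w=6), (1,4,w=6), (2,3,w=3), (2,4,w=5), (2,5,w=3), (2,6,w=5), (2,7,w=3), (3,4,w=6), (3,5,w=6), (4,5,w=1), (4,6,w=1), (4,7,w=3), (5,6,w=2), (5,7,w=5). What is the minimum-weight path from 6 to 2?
5 (path: 6 -> 2; weights 5 = 5)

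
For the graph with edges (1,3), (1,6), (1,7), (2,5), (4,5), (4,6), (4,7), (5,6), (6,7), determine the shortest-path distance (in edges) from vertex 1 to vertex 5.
2 (path: 1 -> 6 -> 5, 2 edges)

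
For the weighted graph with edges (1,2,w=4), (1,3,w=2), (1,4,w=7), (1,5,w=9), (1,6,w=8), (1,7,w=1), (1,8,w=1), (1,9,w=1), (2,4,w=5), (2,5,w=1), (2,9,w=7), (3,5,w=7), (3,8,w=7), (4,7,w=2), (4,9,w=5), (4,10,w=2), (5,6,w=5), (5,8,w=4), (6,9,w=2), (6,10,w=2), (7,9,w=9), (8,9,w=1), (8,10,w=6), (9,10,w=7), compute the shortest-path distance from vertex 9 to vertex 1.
1 (path: 9 -> 1; weights 1 = 1)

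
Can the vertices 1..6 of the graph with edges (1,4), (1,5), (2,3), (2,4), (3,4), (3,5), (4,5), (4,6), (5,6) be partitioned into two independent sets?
No (odd cycle of length 3: 4 -> 1 -> 5 -> 4)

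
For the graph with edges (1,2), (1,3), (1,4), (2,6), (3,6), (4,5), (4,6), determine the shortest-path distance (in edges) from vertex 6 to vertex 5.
2 (path: 6 -> 4 -> 5, 2 edges)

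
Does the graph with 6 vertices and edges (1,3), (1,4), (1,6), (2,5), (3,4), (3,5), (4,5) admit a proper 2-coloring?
No (odd cycle of length 3: 4 -> 1 -> 3 -> 4)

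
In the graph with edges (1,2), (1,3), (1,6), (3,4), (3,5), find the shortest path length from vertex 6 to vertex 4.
3 (path: 6 -> 1 -> 3 -> 4, 3 edges)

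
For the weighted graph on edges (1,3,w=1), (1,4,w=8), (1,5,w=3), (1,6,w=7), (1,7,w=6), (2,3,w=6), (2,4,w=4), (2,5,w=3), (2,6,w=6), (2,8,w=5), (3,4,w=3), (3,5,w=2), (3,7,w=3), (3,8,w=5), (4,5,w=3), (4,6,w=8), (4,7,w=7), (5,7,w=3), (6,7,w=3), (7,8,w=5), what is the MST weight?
20 (MST edges: (1,3,w=1), (2,5,w=3), (2,8,w=5), (3,4,w=3), (3,5,w=2), (3,7,w=3), (6,7,w=3); sum of weights 1 + 3 + 5 + 3 + 2 + 3 + 3 = 20)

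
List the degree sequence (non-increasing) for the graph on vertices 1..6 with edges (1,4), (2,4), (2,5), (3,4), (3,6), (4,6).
[4, 2, 2, 2, 1, 1] (degrees: deg(1)=1, deg(2)=2, deg(3)=2, deg(4)=4, deg(5)=1, deg(6)=2)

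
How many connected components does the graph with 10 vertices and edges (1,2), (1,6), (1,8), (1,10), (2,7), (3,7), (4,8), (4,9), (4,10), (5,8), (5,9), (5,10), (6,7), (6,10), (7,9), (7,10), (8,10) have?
1 (components: {1, 2, 3, 4, 5, 6, 7, 8, 9, 10})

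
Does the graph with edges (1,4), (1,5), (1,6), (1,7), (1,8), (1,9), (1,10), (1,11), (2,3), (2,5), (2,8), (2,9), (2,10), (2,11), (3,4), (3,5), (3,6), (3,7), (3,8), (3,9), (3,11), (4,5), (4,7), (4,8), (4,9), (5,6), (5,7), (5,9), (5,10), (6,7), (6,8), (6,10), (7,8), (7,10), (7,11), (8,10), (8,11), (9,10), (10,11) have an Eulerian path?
Yes — and in fact it has an Eulerian circuit (the graph is connected and all 11 vertices have even degree)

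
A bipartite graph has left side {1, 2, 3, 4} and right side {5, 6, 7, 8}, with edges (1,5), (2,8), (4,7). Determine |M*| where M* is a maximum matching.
3 (matching: (1,5), (2,8), (4,7); upper bound min(|L|,|R|) = min(4,4) = 4)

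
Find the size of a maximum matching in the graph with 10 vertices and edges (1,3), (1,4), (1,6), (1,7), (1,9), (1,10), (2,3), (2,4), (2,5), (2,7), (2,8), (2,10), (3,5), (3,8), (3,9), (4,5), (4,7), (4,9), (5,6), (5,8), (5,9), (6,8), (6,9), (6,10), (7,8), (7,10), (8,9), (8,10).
5 (matching: (1,7), (2,4), (3,8), (5,9), (6,10); upper bound floor(n/2) = floor(10/2) = 5)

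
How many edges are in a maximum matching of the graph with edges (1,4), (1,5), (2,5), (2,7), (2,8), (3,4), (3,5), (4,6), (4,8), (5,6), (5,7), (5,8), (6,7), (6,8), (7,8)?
4 (matching: (1,4), (2,8), (3,5), (6,7); upper bound floor(n/2) = floor(8/2) = 4)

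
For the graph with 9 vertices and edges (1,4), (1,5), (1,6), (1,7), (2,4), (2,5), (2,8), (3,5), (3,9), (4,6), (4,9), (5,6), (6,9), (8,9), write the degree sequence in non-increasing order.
[4, 4, 4, 4, 4, 3, 2, 2, 1] (degrees: deg(1)=4, deg(2)=3, deg(3)=2, deg(4)=4, deg(5)=4, deg(6)=4, deg(7)=1, deg(8)=2, deg(9)=4)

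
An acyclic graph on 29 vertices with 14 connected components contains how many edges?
15 (Each of the 14 component trees on V_i vertices has V_i - 1 edges; summing gives V - C = 29 - 14 = 15)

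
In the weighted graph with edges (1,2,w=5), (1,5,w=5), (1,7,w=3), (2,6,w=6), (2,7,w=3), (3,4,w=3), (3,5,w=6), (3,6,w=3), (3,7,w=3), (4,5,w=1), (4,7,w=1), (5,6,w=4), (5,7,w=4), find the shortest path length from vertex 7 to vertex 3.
3 (path: 7 -> 3; weights 3 = 3)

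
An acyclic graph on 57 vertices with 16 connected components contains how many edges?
41 (Each of the 16 component trees on V_i vertices has V_i - 1 edges; summing gives V - C = 57 - 16 = 41)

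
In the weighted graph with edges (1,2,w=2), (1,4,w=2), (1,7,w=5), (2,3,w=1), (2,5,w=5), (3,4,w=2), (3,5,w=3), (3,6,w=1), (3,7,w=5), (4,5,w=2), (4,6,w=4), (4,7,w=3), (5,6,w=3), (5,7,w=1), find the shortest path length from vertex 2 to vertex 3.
1 (path: 2 -> 3; weights 1 = 1)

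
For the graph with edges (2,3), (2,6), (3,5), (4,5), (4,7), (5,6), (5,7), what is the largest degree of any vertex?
4 (attained at vertex 5)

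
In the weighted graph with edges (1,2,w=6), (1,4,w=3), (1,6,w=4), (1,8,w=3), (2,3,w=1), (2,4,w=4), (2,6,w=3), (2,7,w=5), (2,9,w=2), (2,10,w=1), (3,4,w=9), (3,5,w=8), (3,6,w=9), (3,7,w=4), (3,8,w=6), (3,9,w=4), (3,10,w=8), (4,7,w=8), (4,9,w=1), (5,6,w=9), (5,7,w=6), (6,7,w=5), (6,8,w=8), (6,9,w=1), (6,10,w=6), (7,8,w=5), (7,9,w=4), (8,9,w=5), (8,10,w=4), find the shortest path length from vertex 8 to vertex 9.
5 (path: 8 -> 9; weights 5 = 5)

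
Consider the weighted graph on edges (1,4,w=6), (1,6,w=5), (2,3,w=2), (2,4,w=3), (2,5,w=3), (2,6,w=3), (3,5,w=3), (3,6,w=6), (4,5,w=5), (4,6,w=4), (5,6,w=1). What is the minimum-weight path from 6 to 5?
1 (path: 6 -> 5; weights 1 = 1)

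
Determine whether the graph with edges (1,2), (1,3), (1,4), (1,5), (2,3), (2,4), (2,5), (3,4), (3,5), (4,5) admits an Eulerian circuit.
Yes (the graph is connected and all 5 vertices have even degree)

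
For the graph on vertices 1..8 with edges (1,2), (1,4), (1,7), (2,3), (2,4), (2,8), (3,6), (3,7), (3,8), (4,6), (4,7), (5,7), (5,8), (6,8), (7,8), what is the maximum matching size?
4 (matching: (1,7), (2,4), (3,6), (5,8); upper bound floor(n/2) = floor(8/2) = 4)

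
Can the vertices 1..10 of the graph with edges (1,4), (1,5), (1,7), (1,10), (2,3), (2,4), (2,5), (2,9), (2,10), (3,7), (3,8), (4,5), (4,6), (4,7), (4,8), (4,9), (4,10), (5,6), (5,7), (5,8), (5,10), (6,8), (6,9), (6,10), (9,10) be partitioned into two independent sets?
No (odd cycle of length 3: 10 -> 1 -> 4 -> 10)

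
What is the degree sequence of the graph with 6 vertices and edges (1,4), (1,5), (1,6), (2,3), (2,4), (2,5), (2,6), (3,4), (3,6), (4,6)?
[4, 4, 4, 3, 3, 2] (degrees: deg(1)=3, deg(2)=4, deg(3)=3, deg(4)=4, deg(5)=2, deg(6)=4)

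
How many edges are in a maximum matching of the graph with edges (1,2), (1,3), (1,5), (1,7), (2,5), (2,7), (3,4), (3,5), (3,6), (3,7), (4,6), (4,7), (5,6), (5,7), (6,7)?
3 (matching: (1,3), (4,6), (5,7); upper bound floor(n/2) = floor(7/2) = 3)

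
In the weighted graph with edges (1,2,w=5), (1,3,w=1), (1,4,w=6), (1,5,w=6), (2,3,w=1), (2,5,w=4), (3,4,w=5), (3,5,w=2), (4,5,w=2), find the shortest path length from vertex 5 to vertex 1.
3 (path: 5 -> 3 -> 1; weights 2 + 1 = 3)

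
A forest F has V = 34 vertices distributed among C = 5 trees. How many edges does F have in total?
29 (Each of the 5 component trees on V_i vertices has V_i - 1 edges; summing gives V - C = 34 - 5 = 29)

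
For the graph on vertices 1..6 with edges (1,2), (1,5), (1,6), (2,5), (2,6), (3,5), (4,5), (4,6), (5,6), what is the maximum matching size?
3 (matching: (1,2), (3,5), (4,6); upper bound floor(n/2) = floor(6/2) = 3)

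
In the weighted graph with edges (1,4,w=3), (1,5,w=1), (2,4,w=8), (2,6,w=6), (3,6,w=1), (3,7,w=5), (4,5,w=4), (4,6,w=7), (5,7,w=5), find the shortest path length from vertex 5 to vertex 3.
10 (path: 5 -> 7 -> 3; weights 5 + 5 = 10)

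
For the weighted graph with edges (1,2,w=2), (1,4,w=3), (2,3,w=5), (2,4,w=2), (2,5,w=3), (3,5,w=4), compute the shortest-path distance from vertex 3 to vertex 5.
4 (path: 3 -> 5; weights 4 = 4)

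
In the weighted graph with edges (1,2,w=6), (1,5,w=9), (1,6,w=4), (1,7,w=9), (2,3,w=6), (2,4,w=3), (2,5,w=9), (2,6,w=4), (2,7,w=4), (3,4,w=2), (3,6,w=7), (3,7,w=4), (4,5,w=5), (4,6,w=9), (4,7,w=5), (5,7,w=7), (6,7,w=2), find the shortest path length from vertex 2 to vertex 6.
4 (path: 2 -> 6; weights 4 = 4)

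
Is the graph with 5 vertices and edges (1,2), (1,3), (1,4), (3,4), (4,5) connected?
Yes (BFS from 1 visits [1, 2, 3, 4, 5] — all 5 vertices reached)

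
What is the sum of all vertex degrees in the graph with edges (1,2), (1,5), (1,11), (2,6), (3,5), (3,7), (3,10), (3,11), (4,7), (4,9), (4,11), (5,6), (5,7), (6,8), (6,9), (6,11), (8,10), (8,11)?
36 (handshake: sum of degrees = 2|E| = 2 x 18 = 36)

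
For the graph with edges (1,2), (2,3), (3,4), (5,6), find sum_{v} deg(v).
8 (handshake: sum of degrees = 2|E| = 2 x 4 = 8)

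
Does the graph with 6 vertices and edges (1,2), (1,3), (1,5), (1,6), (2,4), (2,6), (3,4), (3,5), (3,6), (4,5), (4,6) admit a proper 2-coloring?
No (odd cycle of length 3: 3 -> 1 -> 5 -> 3)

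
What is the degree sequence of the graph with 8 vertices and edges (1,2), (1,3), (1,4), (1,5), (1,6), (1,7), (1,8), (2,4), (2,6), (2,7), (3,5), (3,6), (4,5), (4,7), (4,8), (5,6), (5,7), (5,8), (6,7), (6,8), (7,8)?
[7, 6, 6, 6, 5, 5, 4, 3] (degrees: deg(1)=7, deg(2)=4, deg(3)=3, deg(4)=5, deg(5)=6, deg(6)=6, deg(7)=6, deg(8)=5)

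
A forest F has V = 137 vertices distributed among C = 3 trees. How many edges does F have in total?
134 (Each of the 3 component trees on V_i vertices has V_i - 1 edges; summing gives V - C = 137 - 3 = 134)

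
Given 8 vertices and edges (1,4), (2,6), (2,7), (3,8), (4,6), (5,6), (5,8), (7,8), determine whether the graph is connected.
Yes (BFS from 1 visits [1, 4, 6, 2, 5, 7, 8, 3] — all 8 vertices reached)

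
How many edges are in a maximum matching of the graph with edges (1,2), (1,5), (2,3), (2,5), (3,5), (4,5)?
2 (matching: (2,3), (4,5); upper bound floor(n/2) = floor(5/2) = 2)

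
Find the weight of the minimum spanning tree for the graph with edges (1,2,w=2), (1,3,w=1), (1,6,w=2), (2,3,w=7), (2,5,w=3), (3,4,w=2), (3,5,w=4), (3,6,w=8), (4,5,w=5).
10 (MST edges: (1,2,w=2), (1,3,w=1), (1,6,w=2), (2,5,w=3), (3,4,w=2); sum of weights 2 + 1 + 2 + 3 + 2 = 10)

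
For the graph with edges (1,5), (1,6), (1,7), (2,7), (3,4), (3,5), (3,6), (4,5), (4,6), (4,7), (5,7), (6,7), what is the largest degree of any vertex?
5 (attained at vertex 7)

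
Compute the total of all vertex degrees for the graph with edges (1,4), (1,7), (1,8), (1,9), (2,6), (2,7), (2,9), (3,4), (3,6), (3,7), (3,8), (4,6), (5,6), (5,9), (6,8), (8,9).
32 (handshake: sum of degrees = 2|E| = 2 x 16 = 32)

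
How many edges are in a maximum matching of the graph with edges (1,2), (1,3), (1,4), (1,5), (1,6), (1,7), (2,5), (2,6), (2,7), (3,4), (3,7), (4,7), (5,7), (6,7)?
3 (matching: (1,6), (2,5), (3,7); upper bound floor(n/2) = floor(7/2) = 3)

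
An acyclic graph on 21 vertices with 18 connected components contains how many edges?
3 (Each of the 18 component trees on V_i vertices has V_i - 1 edges; summing gives V - C = 21 - 18 = 3)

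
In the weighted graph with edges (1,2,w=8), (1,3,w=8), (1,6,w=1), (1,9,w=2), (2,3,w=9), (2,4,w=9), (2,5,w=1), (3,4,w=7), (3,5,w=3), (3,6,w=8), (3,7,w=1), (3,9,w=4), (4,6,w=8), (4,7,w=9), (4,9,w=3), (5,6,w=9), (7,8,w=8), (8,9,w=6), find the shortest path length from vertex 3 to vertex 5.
3 (path: 3 -> 5; weights 3 = 3)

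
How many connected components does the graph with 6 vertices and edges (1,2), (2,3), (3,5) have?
3 (components: {1, 2, 3, 5}, {4}, {6})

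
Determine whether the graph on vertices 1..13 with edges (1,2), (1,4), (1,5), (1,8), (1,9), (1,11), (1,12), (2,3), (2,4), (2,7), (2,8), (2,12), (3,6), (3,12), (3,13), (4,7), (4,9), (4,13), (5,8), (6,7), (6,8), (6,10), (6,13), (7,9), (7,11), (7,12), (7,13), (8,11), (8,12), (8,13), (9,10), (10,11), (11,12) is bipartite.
No (odd cycle of length 3: 2 -> 1 -> 8 -> 2)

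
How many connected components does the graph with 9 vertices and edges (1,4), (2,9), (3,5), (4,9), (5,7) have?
4 (components: {1, 2, 4, 9}, {3, 5, 7}, {6}, {8})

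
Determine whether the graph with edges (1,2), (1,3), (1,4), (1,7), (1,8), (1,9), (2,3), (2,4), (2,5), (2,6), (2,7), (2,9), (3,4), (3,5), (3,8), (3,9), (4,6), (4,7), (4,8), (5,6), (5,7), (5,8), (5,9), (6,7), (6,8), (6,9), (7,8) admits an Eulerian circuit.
No (2 vertices have odd degree: {2, 9}; Eulerian circuit requires 0)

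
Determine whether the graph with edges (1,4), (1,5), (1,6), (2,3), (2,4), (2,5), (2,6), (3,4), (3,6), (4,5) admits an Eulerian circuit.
No (4 vertices have odd degree: {1, 3, 5, 6}; Eulerian circuit requires 0)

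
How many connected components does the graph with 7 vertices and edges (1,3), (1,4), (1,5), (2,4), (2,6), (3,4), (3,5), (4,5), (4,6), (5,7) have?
1 (components: {1, 2, 3, 4, 5, 6, 7})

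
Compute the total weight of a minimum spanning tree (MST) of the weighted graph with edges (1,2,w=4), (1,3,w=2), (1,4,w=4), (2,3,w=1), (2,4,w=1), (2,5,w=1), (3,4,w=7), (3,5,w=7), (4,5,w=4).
5 (MST edges: (1,3,w=2), (2,3,w=1), (2,4,w=1), (2,5,w=1); sum of weights 2 + 1 + 1 + 1 = 5)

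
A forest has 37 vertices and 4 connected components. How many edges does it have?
33 (Each of the 4 component trees on V_i vertices has V_i - 1 edges; summing gives V - C = 37 - 4 = 33)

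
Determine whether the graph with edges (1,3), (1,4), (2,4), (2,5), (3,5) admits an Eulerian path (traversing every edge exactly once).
Yes — and in fact it has an Eulerian circuit (the graph is connected and all 5 vertices have even degree)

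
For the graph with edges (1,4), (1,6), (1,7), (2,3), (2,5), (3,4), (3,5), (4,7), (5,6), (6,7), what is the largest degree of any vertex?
3 (attained at vertices 1, 3, 4, 5, 6, 7)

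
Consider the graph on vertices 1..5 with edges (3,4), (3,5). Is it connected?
No, it has 3 components: {1}, {2}, {3, 4, 5}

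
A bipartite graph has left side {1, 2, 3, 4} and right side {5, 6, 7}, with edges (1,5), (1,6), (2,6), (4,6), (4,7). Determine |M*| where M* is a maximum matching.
3 (matching: (1,5), (2,6), (4,7); upper bound min(|L|,|R|) = min(4,3) = 3)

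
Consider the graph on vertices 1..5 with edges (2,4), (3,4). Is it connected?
No, it has 3 components: {1}, {2, 3, 4}, {5}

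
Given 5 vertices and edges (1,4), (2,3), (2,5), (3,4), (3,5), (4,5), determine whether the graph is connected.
Yes (BFS from 1 visits [1, 4, 3, 5, 2] — all 5 vertices reached)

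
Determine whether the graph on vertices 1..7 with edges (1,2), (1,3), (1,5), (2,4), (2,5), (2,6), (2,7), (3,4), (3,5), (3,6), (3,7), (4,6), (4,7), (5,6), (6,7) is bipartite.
No (odd cycle of length 3: 3 -> 1 -> 5 -> 3)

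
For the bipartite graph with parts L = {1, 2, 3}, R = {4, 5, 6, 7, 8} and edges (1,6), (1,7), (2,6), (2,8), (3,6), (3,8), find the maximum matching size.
3 (matching: (1,7), (2,8), (3,6); upper bound min(|L|,|R|) = min(3,5) = 3)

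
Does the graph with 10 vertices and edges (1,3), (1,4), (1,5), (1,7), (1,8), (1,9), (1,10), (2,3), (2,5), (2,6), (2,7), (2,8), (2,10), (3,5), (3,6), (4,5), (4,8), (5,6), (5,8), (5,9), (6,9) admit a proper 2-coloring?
No (odd cycle of length 3: 4 -> 1 -> 8 -> 4)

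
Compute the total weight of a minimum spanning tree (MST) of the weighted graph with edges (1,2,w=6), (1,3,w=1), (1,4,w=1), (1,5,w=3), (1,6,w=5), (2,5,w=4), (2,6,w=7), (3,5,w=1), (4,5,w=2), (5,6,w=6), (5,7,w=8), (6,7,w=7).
19 (MST edges: (1,3,w=1), (1,4,w=1), (1,6,w=5), (2,5,w=4), (3,5,w=1), (6,7,w=7); sum of weights 1 + 1 + 5 + 4 + 1 + 7 = 19)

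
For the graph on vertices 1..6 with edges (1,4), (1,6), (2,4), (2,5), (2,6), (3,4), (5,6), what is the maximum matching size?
3 (matching: (1,6), (2,5), (3,4); upper bound floor(n/2) = floor(6/2) = 3)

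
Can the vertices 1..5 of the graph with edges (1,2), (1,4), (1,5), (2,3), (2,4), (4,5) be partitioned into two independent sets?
No (odd cycle of length 3: 2 -> 1 -> 4 -> 2)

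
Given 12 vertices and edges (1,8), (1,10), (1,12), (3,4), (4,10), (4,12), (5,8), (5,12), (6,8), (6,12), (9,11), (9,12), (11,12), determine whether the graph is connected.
No, it has 3 components: {1, 3, 4, 5, 6, 8, 9, 10, 11, 12}, {2}, {7}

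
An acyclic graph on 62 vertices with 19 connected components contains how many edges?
43 (Each of the 19 component trees on V_i vertices has V_i - 1 edges; summing gives V - C = 62 - 19 = 43)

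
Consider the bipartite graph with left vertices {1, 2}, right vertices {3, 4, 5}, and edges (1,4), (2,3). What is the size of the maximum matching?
2 (matching: (1,4), (2,3); upper bound min(|L|,|R|) = min(2,3) = 2)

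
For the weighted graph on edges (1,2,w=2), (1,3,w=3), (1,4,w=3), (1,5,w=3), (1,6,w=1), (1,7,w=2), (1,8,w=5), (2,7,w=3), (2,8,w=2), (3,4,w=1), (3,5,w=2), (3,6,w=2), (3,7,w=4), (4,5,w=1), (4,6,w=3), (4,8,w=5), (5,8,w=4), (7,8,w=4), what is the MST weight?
11 (MST edges: (1,2,w=2), (1,6,w=1), (1,7,w=2), (2,8,w=2), (3,4,w=1), (3,6,w=2), (4,5,w=1); sum of weights 2 + 1 + 2 + 2 + 1 + 2 + 1 = 11)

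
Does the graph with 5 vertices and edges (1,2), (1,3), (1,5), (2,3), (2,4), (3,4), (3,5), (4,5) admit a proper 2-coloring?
No (odd cycle of length 3: 5 -> 1 -> 3 -> 5)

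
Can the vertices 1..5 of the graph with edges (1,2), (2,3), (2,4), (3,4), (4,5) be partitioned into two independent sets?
No (odd cycle of length 3: 4 -> 2 -> 3 -> 4)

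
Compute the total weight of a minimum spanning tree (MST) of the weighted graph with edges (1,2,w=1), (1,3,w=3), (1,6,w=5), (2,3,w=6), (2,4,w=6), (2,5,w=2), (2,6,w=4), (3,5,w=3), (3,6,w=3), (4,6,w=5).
14 (MST edges: (1,2,w=1), (1,3,w=3), (2,5,w=2), (3,6,w=3), (4,6,w=5); sum of weights 1 + 3 + 2 + 3 + 5 = 14)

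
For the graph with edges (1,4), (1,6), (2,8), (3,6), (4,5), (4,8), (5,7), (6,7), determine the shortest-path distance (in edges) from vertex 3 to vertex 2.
5 (path: 3 -> 6 -> 1 -> 4 -> 8 -> 2, 5 edges)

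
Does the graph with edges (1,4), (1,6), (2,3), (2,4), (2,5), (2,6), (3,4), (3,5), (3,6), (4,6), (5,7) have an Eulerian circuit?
No (2 vertices have odd degree: {5, 7}; Eulerian circuit requires 0)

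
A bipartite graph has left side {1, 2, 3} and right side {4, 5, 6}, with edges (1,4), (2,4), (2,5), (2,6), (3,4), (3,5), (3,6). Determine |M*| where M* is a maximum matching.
3 (matching: (1,4), (2,6), (3,5); upper bound min(|L|,|R|) = min(3,3) = 3)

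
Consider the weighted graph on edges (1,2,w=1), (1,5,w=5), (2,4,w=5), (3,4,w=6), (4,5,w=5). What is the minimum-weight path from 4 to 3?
6 (path: 4 -> 3; weights 6 = 6)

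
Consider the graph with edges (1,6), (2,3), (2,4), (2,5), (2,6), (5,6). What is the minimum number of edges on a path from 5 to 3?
2 (path: 5 -> 2 -> 3, 2 edges)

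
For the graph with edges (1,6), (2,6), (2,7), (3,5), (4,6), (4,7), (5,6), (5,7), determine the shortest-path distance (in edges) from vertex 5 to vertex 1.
2 (path: 5 -> 6 -> 1, 2 edges)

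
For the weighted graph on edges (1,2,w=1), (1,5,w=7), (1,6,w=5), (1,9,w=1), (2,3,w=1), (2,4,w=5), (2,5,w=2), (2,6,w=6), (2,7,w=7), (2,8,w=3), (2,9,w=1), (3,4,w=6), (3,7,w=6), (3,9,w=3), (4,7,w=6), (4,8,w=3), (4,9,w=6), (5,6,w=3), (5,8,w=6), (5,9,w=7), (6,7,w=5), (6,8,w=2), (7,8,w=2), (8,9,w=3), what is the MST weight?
15 (MST edges: (1,2,w=1), (1,9,w=1), (2,3,w=1), (2,5,w=2), (2,8,w=3), (4,8,w=3), (6,8,w=2), (7,8,w=2); sum of weights 1 + 1 + 1 + 2 + 3 + 3 + 2 + 2 = 15)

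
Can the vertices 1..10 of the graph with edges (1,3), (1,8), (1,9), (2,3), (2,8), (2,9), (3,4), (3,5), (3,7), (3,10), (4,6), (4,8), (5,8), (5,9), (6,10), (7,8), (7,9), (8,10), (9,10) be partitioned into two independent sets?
Yes. Partition: {1, 2, 4, 5, 7, 10}, {3, 6, 8, 9}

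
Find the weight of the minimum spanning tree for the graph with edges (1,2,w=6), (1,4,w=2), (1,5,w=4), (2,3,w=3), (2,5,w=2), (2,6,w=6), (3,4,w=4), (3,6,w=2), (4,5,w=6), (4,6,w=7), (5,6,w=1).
11 (MST edges: (1,4,w=2), (1,5,w=4), (2,5,w=2), (3,6,w=2), (5,6,w=1); sum of weights 2 + 4 + 2 + 2 + 1 = 11)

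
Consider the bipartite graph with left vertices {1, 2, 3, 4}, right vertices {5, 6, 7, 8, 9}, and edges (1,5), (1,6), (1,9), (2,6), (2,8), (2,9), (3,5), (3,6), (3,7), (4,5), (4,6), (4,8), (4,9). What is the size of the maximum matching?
4 (matching: (1,9), (2,8), (3,7), (4,6); upper bound min(|L|,|R|) = min(4,5) = 4)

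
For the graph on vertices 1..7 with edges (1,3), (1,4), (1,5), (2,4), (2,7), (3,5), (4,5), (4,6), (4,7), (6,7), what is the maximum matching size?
3 (matching: (1,5), (2,4), (6,7); upper bound floor(n/2) = floor(7/2) = 3)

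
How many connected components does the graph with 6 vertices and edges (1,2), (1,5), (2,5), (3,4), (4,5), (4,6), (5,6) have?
1 (components: {1, 2, 3, 4, 5, 6})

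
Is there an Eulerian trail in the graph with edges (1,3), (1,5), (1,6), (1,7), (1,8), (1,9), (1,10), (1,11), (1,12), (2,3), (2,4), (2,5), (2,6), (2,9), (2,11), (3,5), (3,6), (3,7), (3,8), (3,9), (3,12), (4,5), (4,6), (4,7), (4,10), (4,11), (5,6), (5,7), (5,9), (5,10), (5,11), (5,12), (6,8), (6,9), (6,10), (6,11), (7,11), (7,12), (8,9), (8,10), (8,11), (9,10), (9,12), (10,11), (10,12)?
Yes (the graph is connected and exactly 2 vertices have odd degree: {1, 6}; any Eulerian path must start and end at those)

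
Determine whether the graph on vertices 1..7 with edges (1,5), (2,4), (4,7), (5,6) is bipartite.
Yes. Partition: {1, 2, 3, 6, 7}, {4, 5}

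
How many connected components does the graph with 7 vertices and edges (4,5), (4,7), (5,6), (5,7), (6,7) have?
4 (components: {1}, {2}, {3}, {4, 5, 6, 7})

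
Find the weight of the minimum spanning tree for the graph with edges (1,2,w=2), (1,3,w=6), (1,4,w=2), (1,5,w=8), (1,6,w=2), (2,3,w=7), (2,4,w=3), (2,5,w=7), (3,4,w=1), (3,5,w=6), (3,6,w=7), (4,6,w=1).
12 (MST edges: (1,2,w=2), (1,4,w=2), (3,4,w=1), (3,5,w=6), (4,6,w=1); sum of weights 2 + 2 + 1 + 6 + 1 = 12)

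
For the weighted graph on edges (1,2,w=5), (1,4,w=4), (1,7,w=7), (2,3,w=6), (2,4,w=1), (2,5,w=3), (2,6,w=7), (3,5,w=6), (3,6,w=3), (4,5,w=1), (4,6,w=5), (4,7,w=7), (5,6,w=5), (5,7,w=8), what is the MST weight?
21 (MST edges: (1,4,w=4), (1,7,w=7), (2,4,w=1), (3,6,w=3), (4,5,w=1), (4,6,w=5); sum of weights 4 + 7 + 1 + 3 + 1 + 5 = 21)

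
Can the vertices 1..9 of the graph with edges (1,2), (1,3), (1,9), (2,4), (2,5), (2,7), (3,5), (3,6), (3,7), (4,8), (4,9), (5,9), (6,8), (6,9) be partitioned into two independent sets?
Yes. Partition: {1, 4, 5, 6, 7}, {2, 3, 8, 9}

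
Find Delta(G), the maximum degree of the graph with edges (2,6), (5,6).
2 (attained at vertex 6)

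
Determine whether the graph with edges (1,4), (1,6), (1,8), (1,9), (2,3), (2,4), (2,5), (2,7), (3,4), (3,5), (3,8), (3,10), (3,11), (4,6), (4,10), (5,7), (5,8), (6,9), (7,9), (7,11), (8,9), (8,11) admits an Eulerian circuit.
No (4 vertices have odd degree: {4, 6, 8, 11}; Eulerian circuit requires 0)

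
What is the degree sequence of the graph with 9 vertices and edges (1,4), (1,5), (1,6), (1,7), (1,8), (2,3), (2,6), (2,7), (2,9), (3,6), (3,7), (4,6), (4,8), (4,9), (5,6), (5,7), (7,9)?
[5, 5, 5, 4, 4, 3, 3, 3, 2] (degrees: deg(1)=5, deg(2)=4, deg(3)=3, deg(4)=4, deg(5)=3, deg(6)=5, deg(7)=5, deg(8)=2, deg(9)=3)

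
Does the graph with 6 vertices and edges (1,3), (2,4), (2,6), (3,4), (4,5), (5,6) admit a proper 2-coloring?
Yes. Partition: {1, 4, 6}, {2, 3, 5}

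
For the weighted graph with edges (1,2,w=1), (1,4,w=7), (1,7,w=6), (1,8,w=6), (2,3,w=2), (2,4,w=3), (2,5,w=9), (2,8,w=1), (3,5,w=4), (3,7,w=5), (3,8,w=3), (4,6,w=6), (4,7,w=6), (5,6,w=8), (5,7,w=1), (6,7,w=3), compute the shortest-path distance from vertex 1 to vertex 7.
6 (path: 1 -> 7; weights 6 = 6)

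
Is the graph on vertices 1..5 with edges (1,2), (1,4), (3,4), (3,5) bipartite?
Yes. Partition: {1, 3}, {2, 4, 5}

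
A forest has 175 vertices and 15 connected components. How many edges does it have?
160 (Each of the 15 component trees on V_i vertices has V_i - 1 edges; summing gives V - C = 175 - 15 = 160)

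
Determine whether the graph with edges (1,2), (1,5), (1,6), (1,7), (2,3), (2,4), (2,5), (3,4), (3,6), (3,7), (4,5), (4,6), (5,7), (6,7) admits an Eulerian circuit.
Yes (the graph is connected and all 7 vertices have even degree)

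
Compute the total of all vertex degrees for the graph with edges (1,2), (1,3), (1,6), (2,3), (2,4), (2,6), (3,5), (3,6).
16 (handshake: sum of degrees = 2|E| = 2 x 8 = 16)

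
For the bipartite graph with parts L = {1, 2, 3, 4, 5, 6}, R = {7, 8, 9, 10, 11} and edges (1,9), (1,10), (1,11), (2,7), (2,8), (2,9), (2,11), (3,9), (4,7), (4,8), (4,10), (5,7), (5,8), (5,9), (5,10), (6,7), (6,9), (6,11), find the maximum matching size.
5 (matching: (1,11), (2,9), (4,10), (5,8), (6,7); upper bound min(|L|,|R|) = min(6,5) = 5)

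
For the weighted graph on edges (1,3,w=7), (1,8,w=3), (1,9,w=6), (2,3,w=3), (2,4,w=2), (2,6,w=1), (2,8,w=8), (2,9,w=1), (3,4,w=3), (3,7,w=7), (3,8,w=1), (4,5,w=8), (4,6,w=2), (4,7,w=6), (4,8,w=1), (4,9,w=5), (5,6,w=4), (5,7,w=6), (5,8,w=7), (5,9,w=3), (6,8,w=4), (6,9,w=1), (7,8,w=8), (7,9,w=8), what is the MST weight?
18 (MST edges: (1,8,w=3), (2,4,w=2), (2,6,w=1), (2,9,w=1), (3,8,w=1), (4,7,w=6), (4,8,w=1), (5,9,w=3); sum of weights 3 + 2 + 1 + 1 + 1 + 6 + 1 + 3 = 18)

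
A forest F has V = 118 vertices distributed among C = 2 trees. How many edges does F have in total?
116 (Each of the 2 component trees on V_i vertices has V_i - 1 edges; summing gives V - C = 118 - 2 = 116)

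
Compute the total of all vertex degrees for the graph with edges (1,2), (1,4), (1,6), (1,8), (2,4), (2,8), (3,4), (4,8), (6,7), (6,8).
20 (handshake: sum of degrees = 2|E| = 2 x 10 = 20)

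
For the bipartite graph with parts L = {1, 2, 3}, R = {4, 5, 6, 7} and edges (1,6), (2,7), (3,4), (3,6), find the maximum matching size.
3 (matching: (1,6), (2,7), (3,4); upper bound min(|L|,|R|) = min(3,4) = 3)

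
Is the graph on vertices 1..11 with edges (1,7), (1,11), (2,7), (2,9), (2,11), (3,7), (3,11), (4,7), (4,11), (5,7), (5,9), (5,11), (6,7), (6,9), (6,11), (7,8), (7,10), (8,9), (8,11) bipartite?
Yes. Partition: {1, 2, 3, 4, 5, 6, 8, 10}, {7, 9, 11}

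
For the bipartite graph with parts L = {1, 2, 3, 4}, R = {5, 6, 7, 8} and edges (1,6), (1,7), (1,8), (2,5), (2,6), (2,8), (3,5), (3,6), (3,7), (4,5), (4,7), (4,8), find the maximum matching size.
4 (matching: (1,8), (2,6), (3,7), (4,5); upper bound min(|L|,|R|) = min(4,4) = 4)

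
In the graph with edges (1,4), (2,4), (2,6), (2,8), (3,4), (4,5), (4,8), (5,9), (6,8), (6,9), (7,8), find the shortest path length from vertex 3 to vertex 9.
3 (path: 3 -> 4 -> 5 -> 9, 3 edges)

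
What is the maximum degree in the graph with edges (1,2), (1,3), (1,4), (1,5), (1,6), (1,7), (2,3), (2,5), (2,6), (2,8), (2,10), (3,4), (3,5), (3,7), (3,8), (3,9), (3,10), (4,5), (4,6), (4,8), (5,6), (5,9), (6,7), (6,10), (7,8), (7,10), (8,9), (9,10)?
8 (attained at vertex 3)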